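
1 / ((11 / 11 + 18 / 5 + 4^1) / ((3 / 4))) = 15 / 172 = 0.09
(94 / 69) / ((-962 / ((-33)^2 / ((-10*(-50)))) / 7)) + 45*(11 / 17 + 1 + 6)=32357244741 / 94035500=344.10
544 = 544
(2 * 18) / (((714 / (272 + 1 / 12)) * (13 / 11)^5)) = 525831515 / 88367734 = 5.95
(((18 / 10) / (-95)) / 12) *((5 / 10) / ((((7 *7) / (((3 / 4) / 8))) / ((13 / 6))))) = -39 / 11916800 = -0.00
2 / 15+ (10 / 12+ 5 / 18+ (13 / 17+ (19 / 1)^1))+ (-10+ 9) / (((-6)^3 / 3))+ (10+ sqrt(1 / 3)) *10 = 10 *sqrt(3) / 3+ 246887 / 2040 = 126.80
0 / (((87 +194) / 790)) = 0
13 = 13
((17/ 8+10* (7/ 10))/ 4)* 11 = 803/ 32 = 25.09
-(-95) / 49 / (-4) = -95 / 196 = -0.48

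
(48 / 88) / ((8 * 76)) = 3 / 3344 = 0.00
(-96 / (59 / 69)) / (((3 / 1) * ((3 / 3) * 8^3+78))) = -0.06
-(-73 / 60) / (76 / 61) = 4453 / 4560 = 0.98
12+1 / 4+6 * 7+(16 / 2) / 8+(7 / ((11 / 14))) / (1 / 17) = 9095 / 44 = 206.70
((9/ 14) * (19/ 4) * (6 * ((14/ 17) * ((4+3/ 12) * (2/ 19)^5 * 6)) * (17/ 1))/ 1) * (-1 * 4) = -44064/ 130321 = -0.34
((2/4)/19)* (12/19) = 6/361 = 0.02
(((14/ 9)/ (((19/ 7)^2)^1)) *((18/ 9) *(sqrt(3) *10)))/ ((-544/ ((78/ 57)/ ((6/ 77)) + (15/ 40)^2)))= -110749555 *sqrt(3)/ 805959936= -0.24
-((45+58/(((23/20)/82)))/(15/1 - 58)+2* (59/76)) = 3595539/37582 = 95.67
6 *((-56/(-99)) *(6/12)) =1.70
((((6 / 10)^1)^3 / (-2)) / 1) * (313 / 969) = -0.03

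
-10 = -10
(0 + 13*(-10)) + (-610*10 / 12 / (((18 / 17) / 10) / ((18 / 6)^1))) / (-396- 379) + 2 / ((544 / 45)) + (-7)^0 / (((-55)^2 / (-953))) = -25611080389 / 229561200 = -111.57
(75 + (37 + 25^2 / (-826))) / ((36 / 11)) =336919 / 9912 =33.99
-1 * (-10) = 10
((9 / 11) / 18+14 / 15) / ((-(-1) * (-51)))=-19 / 990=-0.02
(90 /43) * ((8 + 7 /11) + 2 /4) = 9045 /473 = 19.12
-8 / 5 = -1.60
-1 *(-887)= 887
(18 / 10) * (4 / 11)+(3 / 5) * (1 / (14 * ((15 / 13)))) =2663 / 3850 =0.69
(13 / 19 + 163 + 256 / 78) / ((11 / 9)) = 371166 / 2717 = 136.61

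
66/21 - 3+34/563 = 801/3941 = 0.20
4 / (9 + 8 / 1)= 4 / 17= 0.24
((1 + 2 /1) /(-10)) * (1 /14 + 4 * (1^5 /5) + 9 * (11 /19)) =-24267 /13300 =-1.82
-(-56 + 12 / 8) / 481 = 109 / 962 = 0.11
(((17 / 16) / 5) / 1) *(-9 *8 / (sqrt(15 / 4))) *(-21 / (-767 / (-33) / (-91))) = -247401 *sqrt(15) / 1475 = -649.61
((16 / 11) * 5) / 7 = 80 / 77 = 1.04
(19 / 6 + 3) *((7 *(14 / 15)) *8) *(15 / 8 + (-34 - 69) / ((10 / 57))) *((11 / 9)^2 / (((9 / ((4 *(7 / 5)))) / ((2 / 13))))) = -3550332632 / 131625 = -26973.09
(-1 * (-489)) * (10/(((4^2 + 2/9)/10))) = 220050/73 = 3014.38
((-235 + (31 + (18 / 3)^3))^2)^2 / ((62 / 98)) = 1016064 / 31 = 32776.26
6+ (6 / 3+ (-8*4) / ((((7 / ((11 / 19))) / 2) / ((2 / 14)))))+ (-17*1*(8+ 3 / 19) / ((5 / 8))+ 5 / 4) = -794705 / 3724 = -213.40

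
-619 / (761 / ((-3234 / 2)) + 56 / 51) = -5671897 / 5749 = -986.59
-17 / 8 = -2.12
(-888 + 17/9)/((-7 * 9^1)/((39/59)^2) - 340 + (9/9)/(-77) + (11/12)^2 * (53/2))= 664183520/346238371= 1.92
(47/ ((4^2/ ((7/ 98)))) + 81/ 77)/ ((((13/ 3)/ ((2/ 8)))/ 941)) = 8776707/ 128128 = 68.50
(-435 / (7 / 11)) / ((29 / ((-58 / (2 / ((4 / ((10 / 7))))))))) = 1914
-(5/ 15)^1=-1/ 3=-0.33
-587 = -587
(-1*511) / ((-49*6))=73 / 42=1.74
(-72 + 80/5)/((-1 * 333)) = 56/333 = 0.17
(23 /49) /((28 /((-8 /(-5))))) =0.03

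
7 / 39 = 0.18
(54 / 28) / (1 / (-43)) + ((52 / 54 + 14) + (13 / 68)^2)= -59365651 / 873936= -67.93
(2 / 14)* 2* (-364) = -104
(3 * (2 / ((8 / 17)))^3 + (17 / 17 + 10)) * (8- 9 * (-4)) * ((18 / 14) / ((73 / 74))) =56567709 / 4088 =13837.50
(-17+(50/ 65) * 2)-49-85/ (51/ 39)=-1683/ 13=-129.46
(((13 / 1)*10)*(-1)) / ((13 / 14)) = -140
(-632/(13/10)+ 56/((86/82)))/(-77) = 21992/3913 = 5.62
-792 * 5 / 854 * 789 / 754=-4.85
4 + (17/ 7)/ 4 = 129/ 28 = 4.61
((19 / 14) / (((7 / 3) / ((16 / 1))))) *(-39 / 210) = -2964 / 1715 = -1.73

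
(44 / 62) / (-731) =-22 / 22661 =-0.00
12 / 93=4 / 31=0.13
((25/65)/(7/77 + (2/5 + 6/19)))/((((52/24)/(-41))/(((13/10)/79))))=-42845/288587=-0.15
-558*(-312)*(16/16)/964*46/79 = 2002104/19039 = 105.16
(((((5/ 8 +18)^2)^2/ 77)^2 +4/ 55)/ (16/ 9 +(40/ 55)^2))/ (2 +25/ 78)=426350995170979917051/ 934445968261120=456260.73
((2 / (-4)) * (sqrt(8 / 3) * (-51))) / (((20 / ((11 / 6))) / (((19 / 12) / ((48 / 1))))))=3553 * sqrt(6) / 69120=0.13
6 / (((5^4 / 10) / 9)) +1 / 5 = 133 / 125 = 1.06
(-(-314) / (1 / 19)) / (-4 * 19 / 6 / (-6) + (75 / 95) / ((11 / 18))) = 11222046 / 6401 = 1753.17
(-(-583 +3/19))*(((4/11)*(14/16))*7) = 271313/209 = 1298.15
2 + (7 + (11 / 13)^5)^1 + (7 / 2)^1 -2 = 8119255 / 742586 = 10.93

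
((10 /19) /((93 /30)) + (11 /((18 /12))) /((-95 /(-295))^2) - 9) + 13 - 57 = 600373 /33573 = 17.88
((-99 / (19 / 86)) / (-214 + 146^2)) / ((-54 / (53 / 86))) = 583 / 2405628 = 0.00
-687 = -687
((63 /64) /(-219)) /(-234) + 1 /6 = 60743 /364416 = 0.17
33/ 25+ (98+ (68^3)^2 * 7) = 17301809461683/ 25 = 692072378467.32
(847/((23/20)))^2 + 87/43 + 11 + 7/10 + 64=123412027709/227470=542542.00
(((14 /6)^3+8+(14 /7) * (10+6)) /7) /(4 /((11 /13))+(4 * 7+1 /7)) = 0.23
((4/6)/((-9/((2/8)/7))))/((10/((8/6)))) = -1/2835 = -0.00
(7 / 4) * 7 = 49 / 4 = 12.25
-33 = -33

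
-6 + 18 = 12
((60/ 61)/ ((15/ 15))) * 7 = 420/ 61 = 6.89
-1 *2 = -2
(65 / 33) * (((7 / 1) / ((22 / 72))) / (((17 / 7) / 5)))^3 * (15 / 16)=13936994662500 / 71931233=193754.42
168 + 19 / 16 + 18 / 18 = 2723 / 16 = 170.19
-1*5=-5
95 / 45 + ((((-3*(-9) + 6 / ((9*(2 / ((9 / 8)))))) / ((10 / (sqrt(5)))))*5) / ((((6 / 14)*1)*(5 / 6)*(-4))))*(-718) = 19 / 9 + 550347*sqrt(5) / 80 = 15384.78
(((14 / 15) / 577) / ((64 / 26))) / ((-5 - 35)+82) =13 / 830880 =0.00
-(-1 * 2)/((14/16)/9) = 144/7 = 20.57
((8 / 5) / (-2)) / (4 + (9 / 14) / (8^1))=-448 / 2285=-0.20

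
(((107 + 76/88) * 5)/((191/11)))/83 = 11865/31706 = 0.37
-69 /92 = -3 /4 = -0.75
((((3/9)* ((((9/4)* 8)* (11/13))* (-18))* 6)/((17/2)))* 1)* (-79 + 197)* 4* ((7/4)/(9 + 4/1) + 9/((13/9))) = -556810848/2873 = -193808.16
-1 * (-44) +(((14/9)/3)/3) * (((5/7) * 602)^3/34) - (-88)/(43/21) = 23936756980/59211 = 404261.99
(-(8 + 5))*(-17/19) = 221/19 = 11.63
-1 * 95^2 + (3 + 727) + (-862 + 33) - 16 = -9140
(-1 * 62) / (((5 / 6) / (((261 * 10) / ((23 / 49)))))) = -9515016 / 23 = -413696.35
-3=-3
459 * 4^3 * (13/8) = 47736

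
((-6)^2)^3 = 46656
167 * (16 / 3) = 2672 / 3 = 890.67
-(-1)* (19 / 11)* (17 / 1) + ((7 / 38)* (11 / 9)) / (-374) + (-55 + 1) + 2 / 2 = -3023357 / 127908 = -23.64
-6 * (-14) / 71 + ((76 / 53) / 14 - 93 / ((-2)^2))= -2314265 / 105364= -21.96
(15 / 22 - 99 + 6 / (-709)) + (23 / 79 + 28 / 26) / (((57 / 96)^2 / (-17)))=-950113930673 / 5782911706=-164.30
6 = 6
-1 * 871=-871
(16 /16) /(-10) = -1 /10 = -0.10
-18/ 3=-6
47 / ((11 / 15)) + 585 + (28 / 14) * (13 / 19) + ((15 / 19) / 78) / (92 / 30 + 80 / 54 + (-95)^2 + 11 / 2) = 4311258088399 / 6628020971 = 650.46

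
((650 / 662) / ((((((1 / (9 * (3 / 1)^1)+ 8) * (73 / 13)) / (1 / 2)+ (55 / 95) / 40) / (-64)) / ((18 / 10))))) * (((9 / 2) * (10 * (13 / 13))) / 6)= -74906208000 / 7971201911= -9.40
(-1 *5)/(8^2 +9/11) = -55/713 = -0.08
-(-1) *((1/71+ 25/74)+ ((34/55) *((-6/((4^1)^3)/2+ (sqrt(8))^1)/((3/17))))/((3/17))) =55.57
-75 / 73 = -1.03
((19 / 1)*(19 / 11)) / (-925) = -361 / 10175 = -0.04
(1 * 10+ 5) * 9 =135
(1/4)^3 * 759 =759/64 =11.86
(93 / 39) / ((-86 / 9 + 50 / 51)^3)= -111028887 / 29359243264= -0.00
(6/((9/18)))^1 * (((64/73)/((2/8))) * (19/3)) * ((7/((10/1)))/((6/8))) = 272384/1095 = 248.75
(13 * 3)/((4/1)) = 39/4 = 9.75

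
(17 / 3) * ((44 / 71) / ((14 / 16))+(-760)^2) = 1626716128 / 497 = 3273070.68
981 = 981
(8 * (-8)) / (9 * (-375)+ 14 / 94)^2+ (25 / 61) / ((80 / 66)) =1037819136493 / 3069479730728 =0.34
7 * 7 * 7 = 343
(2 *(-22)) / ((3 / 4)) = -176 / 3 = -58.67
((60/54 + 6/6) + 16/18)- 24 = -21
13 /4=3.25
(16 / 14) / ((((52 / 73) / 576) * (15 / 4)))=112128 / 455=246.44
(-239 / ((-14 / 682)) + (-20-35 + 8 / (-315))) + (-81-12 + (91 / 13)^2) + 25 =520591 / 45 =11568.69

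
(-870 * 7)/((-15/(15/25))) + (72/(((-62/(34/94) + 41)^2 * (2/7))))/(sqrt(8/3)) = 2023 * sqrt(6)/546121 + 1218/5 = 243.61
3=3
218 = 218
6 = 6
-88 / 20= -22 / 5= -4.40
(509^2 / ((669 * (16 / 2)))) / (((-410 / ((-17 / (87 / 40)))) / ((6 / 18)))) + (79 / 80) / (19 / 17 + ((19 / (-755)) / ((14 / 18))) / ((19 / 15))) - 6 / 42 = 377127627791 / 352793992320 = 1.07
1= 1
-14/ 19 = -0.74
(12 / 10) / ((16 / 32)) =12 / 5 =2.40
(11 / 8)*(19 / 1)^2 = 3971 / 8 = 496.38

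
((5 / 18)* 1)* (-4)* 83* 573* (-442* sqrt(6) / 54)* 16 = 560562080* sqrt(6) / 81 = 16951741.55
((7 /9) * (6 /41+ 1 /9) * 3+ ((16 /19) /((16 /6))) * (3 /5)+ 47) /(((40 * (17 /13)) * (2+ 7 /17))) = 8167016 /21558825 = 0.38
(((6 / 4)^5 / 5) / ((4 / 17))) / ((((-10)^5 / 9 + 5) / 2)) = -37179 / 31985600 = -0.00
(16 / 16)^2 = 1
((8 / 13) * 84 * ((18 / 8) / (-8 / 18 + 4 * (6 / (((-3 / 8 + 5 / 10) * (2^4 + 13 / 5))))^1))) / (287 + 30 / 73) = 7698726 / 187926817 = 0.04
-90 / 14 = -45 / 7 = -6.43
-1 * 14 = -14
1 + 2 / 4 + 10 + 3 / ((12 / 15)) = 15.25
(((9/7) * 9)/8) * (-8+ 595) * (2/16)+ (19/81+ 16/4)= 4004971/36288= 110.37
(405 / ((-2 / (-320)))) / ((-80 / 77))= -62370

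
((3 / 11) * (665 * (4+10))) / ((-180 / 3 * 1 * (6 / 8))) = -1862 / 33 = -56.42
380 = 380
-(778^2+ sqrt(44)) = -605290.63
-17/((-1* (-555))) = -0.03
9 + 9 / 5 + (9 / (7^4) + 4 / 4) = 141704 / 12005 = 11.80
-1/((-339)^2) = -1/114921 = -0.00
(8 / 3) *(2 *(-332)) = -5312 / 3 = -1770.67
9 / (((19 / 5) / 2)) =90 / 19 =4.74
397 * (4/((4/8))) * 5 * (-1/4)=-3970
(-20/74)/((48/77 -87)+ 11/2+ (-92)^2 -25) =-1540/47624587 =-0.00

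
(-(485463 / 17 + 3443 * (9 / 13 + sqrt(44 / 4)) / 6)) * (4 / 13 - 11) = 478577 * sqrt(11) / 78 + 1778870709 / 5746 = 329933.67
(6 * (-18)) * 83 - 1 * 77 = -9041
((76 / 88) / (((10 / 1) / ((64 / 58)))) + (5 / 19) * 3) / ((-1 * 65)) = -26813 / 1969825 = -0.01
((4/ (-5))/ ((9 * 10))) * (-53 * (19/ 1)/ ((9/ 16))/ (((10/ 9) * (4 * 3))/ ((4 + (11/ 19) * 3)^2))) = 2518772/ 64125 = 39.28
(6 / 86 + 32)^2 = 1901641 / 1849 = 1028.47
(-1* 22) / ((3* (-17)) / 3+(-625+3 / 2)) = 44 / 1281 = 0.03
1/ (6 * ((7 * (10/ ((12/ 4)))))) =1/ 140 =0.01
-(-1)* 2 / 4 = 1 / 2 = 0.50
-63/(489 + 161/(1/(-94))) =63/14645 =0.00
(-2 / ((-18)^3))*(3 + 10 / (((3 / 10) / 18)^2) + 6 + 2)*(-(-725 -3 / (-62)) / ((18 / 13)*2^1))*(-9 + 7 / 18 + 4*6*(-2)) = -21441414265999 / 117153216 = -183020.28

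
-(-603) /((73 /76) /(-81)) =-3712068 /73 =-50850.25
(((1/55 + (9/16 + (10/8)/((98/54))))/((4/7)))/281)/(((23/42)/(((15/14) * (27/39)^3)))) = 359142579/69973711808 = 0.01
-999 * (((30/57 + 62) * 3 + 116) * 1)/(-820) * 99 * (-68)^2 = 659452879008/3895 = 169307542.75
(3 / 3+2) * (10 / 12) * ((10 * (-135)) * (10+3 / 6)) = -70875 / 2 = -35437.50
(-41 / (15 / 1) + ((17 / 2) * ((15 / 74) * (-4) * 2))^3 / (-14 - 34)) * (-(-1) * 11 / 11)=78753329 / 1519590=51.83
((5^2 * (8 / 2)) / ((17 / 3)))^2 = 90000 / 289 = 311.42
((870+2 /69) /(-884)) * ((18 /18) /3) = -0.33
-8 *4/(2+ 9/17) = -544/43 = -12.65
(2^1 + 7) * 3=27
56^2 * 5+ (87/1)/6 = 31389/2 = 15694.50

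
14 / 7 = 2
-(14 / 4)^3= -343 / 8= -42.88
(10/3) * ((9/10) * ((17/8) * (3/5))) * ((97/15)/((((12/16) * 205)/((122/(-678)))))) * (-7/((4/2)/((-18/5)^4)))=6159668004/361953125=17.02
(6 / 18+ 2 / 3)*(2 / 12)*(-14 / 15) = -7 / 45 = -0.16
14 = 14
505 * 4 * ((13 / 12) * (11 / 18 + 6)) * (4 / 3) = 1562470 / 81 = 19289.75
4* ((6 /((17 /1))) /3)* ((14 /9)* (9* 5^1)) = 560 /17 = 32.94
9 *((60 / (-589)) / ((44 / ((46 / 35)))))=-1242 / 45353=-0.03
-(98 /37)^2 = -9604 /1369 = -7.02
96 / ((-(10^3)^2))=-3 / 31250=-0.00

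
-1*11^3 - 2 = -1333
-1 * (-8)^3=512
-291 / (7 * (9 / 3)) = -97 / 7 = -13.86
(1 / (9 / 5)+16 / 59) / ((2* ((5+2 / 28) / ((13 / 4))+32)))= 39949 / 3243348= 0.01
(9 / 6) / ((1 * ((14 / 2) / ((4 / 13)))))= 6 / 91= 0.07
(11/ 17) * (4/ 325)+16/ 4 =22144/ 5525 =4.01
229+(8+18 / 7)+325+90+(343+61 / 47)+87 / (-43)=996.85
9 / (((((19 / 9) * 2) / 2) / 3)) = 243 / 19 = 12.79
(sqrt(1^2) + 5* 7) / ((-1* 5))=-36 / 5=-7.20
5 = 5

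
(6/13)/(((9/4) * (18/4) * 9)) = 16/3159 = 0.01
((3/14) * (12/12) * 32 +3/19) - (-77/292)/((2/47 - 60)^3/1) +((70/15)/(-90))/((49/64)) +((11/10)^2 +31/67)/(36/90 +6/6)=64003216735162502813/7860787024740279840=8.14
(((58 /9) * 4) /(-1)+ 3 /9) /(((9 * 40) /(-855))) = 4351 /72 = 60.43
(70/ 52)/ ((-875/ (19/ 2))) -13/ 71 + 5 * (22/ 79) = 8711329/ 7291700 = 1.19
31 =31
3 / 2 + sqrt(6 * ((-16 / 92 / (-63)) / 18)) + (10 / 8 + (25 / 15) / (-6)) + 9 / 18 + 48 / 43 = 2 * sqrt(483) / 1449 + 6329 / 1548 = 4.12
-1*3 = -3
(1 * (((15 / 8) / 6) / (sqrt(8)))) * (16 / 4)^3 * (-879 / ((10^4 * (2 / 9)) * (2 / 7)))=-55377 * sqrt(2) / 8000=-9.79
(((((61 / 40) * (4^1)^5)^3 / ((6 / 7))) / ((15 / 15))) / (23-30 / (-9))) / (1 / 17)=28322812657664 / 9875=2868132927.36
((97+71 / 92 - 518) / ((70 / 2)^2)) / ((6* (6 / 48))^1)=-263 / 575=-0.46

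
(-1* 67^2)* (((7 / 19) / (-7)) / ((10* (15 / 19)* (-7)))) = -4489 / 1050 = -4.28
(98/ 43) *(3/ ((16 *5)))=147/ 1720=0.09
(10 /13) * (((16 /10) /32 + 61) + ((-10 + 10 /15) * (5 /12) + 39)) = 17309 /234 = 73.97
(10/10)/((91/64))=0.70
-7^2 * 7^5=-823543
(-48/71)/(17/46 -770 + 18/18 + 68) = 736/762753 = 0.00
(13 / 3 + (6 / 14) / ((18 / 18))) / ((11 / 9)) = 300 / 77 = 3.90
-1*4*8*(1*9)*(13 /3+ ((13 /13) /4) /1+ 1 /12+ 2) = -1920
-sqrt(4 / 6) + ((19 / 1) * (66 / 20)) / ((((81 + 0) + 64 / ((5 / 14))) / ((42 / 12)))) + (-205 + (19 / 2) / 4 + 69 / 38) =-200.78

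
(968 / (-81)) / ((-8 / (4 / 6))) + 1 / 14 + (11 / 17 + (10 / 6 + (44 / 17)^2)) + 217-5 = 222.08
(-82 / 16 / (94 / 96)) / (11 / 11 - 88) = 0.06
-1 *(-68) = 68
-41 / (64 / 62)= -39.72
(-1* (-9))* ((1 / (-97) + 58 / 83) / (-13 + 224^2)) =723 / 5853077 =0.00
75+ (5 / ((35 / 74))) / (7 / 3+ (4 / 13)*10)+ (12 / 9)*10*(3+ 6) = 290901 / 1477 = 196.95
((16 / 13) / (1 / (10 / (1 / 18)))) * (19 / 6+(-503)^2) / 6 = 121445840 / 13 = 9341987.69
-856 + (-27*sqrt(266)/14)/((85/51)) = -856 - 81*sqrt(266)/70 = -874.87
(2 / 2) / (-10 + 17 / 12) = -12 / 103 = -0.12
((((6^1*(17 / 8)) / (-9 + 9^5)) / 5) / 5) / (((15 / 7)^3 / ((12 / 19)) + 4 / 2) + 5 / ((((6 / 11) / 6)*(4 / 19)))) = 0.00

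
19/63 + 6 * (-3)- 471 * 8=-238499/63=-3785.70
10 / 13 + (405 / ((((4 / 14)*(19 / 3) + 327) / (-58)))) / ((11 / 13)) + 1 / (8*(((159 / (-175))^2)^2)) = -84288672068404021 / 1009736836841304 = -83.48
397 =397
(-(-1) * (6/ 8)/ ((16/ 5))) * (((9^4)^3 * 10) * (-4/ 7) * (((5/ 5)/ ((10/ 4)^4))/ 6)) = -1613883065.61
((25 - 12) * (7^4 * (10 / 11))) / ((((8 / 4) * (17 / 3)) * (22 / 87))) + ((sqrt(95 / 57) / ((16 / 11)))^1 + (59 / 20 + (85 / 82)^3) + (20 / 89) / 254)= 11 * sqrt(15) / 48 + 634891587792779813 / 64097277103640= 9906.01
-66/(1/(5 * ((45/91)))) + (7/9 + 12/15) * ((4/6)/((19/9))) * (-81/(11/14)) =-20402766/95095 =-214.55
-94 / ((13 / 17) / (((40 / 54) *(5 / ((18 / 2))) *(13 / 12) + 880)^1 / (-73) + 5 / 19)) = 19062494060 / 13144599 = 1450.21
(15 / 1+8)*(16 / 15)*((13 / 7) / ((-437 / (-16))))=3328 / 1995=1.67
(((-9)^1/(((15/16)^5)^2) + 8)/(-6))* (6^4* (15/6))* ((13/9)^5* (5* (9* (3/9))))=871697204184837472/1868347265625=466560.59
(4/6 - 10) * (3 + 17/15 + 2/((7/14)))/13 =-3416/585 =-5.84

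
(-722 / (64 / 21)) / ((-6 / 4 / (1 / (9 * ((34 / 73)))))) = 184471 / 4896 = 37.68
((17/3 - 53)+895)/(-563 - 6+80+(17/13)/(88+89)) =-1950481/1125172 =-1.73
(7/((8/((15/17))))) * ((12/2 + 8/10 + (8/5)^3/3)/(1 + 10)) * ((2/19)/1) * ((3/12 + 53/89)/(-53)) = -3225817/3351900200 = -0.00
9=9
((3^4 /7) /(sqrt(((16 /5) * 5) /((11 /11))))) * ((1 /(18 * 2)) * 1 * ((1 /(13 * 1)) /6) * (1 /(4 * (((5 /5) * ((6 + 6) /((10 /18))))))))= 5 /419328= 0.00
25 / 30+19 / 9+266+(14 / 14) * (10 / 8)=9727 / 36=270.19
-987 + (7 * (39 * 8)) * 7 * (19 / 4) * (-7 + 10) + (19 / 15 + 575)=3261649 / 15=217443.27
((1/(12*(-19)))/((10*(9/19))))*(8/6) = -1/810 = -0.00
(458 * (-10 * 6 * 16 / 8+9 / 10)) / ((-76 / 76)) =272739 / 5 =54547.80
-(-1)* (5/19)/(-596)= -5/11324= -0.00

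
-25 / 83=-0.30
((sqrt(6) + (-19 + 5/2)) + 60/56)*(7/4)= -27 + 7*sqrt(6)/4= -22.71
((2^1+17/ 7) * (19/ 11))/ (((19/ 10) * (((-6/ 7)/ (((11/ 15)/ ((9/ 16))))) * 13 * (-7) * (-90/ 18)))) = -496/ 36855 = -0.01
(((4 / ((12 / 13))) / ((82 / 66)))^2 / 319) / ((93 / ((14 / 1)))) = 26026 / 4533657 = 0.01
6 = 6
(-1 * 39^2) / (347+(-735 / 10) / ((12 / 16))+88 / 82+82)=-4.58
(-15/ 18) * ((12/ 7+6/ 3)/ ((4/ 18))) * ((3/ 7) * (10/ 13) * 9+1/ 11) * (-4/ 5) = 34.07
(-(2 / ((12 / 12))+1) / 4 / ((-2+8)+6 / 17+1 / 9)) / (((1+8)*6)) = -17 / 7912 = -0.00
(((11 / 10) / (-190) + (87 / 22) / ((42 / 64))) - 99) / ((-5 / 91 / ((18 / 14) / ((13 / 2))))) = 122426523 / 365750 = 334.73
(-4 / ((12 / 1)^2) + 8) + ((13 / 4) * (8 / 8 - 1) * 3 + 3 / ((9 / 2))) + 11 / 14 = 2375 / 252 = 9.42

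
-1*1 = -1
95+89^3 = 705064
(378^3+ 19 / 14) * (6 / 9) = 756142147 / 21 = 36006768.90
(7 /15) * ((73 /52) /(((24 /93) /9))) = 47523 /2080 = 22.85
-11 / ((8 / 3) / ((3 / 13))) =-0.95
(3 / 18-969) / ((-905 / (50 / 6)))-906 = -2922683 / 3258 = -897.08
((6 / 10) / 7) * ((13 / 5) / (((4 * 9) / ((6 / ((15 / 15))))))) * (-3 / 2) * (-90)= 351 / 70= 5.01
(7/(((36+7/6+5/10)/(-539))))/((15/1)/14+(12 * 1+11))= -158466/38081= -4.16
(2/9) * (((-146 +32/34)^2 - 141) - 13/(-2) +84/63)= 36256025/7803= 4646.42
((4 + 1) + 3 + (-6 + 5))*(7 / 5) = 49 / 5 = 9.80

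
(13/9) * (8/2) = 52/9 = 5.78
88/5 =17.60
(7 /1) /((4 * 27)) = 7 /108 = 0.06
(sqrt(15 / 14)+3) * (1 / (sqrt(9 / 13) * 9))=sqrt(13) * (sqrt(210)+42) / 378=0.54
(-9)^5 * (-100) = 5904900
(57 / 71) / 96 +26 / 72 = 7555 / 20448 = 0.37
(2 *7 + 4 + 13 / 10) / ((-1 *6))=-193 / 60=-3.22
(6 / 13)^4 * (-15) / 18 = -1080 / 28561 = -0.04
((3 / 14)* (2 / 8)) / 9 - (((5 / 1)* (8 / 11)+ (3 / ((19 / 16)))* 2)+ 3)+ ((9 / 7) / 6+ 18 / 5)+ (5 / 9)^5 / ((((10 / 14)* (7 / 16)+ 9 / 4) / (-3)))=-374534472439 / 47225815560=-7.93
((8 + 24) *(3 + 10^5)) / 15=3200096 / 15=213339.73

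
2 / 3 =0.67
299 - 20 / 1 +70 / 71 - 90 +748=66597 / 71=937.99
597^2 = 356409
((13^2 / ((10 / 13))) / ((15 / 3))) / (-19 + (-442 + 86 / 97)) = -213109 / 2231550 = -0.10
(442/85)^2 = 676/25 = 27.04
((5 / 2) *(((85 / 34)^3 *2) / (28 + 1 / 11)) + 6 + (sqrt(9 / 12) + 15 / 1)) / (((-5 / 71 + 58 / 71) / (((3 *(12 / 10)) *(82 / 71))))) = 738 *sqrt(3) / 265 + 7230801 / 54590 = 137.28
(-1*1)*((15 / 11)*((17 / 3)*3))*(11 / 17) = -15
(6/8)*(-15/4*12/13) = -135/52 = -2.60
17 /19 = 0.89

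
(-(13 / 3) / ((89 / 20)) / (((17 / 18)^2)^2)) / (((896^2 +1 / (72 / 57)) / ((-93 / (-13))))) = -1562042880 / 143223202844507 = -0.00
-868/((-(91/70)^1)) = 8680/13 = 667.69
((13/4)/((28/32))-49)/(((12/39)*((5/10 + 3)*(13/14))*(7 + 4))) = -317/77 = -4.12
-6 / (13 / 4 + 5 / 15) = -72 / 43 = -1.67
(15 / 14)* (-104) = -780 / 7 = -111.43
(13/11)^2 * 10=1690/121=13.97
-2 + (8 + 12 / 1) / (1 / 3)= 58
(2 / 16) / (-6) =-1 / 48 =-0.02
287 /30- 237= -6823 /30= -227.43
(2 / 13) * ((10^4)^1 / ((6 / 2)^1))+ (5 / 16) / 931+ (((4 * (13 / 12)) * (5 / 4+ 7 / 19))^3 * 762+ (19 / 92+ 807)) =2548418484058907 / 9647156064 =264162.67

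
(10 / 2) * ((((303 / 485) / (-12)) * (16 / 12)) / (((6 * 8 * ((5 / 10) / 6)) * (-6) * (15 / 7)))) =707 / 104760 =0.01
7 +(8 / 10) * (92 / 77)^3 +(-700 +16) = -1542249453 / 2282665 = -675.64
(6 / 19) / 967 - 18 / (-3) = 110244 / 18373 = 6.00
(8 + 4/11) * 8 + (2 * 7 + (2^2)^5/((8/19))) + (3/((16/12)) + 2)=110755/44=2517.16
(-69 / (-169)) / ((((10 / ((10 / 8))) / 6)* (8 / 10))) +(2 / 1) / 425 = 445283 / 1149200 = 0.39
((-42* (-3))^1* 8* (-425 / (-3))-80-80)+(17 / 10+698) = 1433397 / 10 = 143339.70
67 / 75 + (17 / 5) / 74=5213 / 5550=0.94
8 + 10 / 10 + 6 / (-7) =57 / 7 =8.14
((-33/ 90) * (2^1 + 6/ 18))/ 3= -77/ 270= -0.29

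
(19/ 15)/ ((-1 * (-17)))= 19/ 255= 0.07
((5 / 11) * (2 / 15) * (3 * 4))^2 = 64 / 121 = 0.53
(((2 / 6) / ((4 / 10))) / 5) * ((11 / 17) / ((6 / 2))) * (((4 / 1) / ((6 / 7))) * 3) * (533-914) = -191.75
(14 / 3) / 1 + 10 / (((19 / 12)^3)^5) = 212997989065484767226 / 45543381089624394897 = 4.68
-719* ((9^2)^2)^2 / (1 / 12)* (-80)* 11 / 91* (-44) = -14380883252271360 / 91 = -158031684090894.07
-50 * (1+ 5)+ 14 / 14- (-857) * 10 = 8271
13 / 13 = 1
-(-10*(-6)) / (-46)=30 / 23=1.30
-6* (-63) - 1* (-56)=434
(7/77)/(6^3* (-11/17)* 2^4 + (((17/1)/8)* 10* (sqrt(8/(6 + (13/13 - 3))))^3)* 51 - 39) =438362/8942350791 + 417605* sqrt(2)/8942350791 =0.00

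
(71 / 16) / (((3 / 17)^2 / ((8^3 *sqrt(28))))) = 1313216 *sqrt(7) / 9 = 386049.22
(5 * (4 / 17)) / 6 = 10 / 51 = 0.20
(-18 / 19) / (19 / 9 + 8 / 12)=-162 / 475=-0.34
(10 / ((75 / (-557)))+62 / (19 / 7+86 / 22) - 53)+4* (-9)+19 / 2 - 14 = -26929 / 170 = -158.41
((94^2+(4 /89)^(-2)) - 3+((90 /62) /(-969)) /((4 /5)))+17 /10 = 7473511453 /801040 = 9329.76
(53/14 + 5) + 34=599/14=42.79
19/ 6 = 3.17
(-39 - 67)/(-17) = 106/17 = 6.24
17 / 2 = 8.50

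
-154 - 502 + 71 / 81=-53065 / 81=-655.12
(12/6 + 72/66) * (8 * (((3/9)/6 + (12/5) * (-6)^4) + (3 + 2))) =38133176/495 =77036.72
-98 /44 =-49 /22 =-2.23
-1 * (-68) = 68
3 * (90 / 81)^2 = 100 / 27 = 3.70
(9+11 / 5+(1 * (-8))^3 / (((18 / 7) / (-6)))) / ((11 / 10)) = 36176 / 33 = 1096.24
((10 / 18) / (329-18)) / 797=5 / 2230803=0.00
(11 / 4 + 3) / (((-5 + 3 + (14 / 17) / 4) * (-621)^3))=17 / 1270301454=0.00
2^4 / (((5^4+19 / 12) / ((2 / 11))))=384 / 82709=0.00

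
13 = 13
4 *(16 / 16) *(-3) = -12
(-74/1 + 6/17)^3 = -1962515008/4913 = -399453.49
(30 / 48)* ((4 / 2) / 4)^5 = 5 / 256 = 0.02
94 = 94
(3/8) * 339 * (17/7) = 17289/56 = 308.73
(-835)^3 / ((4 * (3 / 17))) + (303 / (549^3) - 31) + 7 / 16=-727851663907735171 / 882502128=-824759103.48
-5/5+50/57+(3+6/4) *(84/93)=6965/1767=3.94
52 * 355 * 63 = 1162980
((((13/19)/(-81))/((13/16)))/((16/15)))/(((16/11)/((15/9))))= -275/24624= -0.01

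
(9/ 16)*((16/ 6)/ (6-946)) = -3/ 1880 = -0.00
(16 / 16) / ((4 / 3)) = 3 / 4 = 0.75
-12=-12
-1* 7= -7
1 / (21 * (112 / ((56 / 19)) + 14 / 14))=1 / 819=0.00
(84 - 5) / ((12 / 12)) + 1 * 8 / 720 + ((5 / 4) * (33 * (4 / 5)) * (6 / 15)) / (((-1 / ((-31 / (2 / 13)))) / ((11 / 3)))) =176969 / 18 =9831.61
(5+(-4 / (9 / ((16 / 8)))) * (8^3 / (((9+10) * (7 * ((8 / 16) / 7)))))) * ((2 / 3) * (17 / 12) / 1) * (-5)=623645 / 3078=202.61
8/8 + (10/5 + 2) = 5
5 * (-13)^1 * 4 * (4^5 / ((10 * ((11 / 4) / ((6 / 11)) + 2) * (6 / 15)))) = -122880 / 13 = -9452.31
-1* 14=-14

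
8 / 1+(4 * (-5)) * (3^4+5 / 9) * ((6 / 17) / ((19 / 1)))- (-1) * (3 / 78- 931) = -24016453 / 25194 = -953.26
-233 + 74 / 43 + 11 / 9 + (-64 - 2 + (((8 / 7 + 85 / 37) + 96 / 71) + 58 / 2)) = -262.26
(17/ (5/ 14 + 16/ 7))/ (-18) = -119/ 333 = -0.36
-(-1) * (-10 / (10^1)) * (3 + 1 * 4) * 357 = -2499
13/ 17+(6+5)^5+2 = 2737914/ 17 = 161053.76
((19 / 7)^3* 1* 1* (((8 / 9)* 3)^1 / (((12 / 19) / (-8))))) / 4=-521284 / 3087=-168.86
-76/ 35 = -2.17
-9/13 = -0.69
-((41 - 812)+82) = 689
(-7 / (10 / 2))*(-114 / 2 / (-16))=-399 / 80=-4.99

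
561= 561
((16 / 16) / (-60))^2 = 1 / 3600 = 0.00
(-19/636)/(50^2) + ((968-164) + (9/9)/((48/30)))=1279353731/1590000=804.62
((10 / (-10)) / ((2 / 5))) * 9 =-45 / 2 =-22.50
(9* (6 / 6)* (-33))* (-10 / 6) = 495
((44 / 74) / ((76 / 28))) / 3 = 154 / 2109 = 0.07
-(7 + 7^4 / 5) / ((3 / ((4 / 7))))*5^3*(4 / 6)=-23200 / 3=-7733.33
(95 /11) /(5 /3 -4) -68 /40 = -4159 /770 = -5.40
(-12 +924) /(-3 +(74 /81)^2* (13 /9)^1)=-53852688 /105959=-508.24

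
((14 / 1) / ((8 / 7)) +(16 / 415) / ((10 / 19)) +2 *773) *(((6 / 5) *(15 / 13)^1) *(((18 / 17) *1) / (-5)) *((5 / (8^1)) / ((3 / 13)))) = -349220241 / 282200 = -1237.49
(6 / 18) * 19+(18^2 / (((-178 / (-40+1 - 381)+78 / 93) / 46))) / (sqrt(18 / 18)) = 291231281 / 24657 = 11811.30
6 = 6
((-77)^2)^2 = 35153041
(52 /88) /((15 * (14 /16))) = 52 /1155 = 0.05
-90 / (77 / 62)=-5580 / 77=-72.47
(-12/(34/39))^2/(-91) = -4212/2023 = -2.08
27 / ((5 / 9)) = 243 / 5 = 48.60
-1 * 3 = -3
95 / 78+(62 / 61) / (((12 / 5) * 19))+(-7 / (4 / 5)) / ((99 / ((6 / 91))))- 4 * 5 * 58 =-29546205 / 25498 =-1158.77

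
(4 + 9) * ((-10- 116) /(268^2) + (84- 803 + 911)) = 89635533 /35912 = 2495.98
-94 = -94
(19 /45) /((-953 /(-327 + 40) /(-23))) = -125419 /42885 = -2.92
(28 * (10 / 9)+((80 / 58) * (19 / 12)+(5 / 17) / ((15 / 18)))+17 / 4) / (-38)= -672613 / 674424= -1.00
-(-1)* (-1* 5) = -5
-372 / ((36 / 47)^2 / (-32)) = 547832 / 27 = 20290.07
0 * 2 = 0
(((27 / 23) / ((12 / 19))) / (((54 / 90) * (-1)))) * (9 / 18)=-285 / 184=-1.55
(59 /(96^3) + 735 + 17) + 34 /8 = 669081659 /884736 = 756.25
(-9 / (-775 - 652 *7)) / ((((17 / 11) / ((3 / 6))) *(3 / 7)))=231 / 181526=0.00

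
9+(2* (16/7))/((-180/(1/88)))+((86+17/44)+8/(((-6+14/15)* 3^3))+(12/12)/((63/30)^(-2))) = 32831123/329175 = 99.74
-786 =-786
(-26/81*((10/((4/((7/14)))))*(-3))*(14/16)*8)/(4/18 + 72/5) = 325/564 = 0.58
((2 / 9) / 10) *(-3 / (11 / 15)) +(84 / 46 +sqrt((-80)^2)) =20679 / 253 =81.74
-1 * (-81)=81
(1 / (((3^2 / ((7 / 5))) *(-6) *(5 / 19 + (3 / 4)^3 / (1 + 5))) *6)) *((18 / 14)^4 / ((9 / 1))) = -0.00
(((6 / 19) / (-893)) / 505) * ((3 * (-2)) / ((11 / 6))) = 216 / 94251685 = 0.00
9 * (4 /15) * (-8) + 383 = 1819 /5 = 363.80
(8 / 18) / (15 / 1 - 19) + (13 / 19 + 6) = 1124 / 171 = 6.57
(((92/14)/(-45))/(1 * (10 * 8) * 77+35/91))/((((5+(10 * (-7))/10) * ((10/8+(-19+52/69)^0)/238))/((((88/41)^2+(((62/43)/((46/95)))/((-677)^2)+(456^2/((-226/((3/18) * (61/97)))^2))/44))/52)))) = 31552759657970541048416/284015960229763767943719045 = 0.00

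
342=342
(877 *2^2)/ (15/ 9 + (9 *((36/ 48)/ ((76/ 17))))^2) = 972585984/ 1094123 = 888.92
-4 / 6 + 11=10.33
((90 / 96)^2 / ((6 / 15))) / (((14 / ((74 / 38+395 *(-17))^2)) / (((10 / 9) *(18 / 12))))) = 1906463941875 / 161728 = 11788088.28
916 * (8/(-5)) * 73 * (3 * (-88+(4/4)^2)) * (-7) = -977342688/5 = -195468537.60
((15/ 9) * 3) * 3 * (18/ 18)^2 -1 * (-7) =22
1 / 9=0.11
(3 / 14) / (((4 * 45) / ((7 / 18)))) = 1 / 2160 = 0.00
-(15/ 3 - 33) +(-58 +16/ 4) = -26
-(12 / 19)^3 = -1728 / 6859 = -0.25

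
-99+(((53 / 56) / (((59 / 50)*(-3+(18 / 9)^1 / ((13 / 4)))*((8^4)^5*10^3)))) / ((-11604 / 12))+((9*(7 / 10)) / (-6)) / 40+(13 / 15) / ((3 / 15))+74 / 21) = -1041059731105031289756446618251 / 11418996672565258874571980800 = -91.17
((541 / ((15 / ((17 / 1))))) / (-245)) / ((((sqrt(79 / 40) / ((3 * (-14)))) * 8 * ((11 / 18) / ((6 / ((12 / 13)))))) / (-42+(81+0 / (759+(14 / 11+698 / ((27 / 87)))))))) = 41965911 * sqrt(790) / 304150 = 3878.13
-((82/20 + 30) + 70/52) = -2304/65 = -35.45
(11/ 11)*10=10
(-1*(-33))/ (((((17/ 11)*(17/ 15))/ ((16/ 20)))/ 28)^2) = 450793728/ 83521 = 5397.37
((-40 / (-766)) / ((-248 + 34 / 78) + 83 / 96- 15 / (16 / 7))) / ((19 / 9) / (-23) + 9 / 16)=-9185280 / 20969449543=-0.00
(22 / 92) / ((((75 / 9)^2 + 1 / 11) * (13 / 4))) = 0.00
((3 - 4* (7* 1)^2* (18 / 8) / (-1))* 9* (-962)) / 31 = -3844152 / 31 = -124004.90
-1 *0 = 0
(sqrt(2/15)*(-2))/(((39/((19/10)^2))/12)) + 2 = 2 - 722*sqrt(30)/4875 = 1.19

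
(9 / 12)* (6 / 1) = 9 / 2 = 4.50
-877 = -877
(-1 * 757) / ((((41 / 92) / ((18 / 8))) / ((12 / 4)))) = -11465.78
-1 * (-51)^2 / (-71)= 2601 / 71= 36.63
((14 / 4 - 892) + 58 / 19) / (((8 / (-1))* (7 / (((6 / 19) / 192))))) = 33647 / 1293824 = 0.03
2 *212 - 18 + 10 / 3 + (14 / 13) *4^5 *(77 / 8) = 429916 / 39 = 11023.49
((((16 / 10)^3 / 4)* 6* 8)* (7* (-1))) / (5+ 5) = -21504 / 625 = -34.41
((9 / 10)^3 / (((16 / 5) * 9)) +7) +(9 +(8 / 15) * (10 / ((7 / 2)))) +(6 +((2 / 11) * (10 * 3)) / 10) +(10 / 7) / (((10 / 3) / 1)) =18127511 / 739200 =24.52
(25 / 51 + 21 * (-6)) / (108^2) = -6401 / 594864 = -0.01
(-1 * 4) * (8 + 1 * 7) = -60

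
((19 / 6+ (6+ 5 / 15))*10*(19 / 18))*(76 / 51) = 68590 / 459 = 149.43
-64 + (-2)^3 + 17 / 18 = -71.06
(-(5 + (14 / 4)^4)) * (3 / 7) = -7443 / 112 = -66.46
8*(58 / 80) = 29 / 5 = 5.80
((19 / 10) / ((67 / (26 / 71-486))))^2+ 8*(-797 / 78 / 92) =3831729111115 / 20298256953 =188.77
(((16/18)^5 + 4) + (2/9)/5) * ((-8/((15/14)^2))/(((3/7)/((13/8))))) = -24220253512/199290375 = -121.53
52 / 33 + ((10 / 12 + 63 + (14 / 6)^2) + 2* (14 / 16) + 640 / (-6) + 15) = -7549 / 396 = -19.06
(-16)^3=-4096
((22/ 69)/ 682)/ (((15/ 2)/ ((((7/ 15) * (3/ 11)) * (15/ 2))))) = 7/ 117645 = 0.00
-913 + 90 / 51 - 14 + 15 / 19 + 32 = -288260 / 323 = -892.45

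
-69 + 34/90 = -3088/45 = -68.62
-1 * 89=-89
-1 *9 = -9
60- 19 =41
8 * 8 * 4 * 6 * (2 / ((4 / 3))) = 2304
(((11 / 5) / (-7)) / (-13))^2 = 121 / 207025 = 0.00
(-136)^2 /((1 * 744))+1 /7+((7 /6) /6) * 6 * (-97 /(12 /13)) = -1524811 /15624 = -97.59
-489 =-489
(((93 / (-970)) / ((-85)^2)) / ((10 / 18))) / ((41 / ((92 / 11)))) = -38502 / 7901801875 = -0.00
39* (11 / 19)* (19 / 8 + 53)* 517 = 98254299 / 152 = 646409.86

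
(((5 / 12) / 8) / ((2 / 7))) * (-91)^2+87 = 306539 / 192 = 1596.56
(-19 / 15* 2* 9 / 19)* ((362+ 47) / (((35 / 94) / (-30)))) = 1384056 / 35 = 39544.46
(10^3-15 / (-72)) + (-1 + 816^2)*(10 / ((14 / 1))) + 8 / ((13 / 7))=1040927663 / 2184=476615.23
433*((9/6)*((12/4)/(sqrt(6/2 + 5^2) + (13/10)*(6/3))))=-28145/118 + 10825*sqrt(7)/59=246.91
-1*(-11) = 11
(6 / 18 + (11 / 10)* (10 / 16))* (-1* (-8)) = 49 / 6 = 8.17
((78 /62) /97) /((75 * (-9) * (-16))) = 13 /10825200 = 0.00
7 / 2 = 3.50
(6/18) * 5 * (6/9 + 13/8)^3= 831875/41472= 20.06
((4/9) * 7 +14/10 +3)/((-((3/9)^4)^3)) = -19958562/5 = -3991712.40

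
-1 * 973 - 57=-1030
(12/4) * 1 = 3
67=67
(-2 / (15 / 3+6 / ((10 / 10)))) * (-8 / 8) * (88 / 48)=1 / 3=0.33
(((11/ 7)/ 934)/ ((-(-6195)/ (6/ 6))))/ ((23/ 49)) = 11/ 19011570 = 0.00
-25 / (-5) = 5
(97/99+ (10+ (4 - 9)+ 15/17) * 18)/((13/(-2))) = -359698/21879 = -16.44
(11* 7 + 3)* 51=4080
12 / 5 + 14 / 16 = 131 / 40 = 3.28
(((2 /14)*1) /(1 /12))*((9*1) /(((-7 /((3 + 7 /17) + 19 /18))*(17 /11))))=-90222 /14161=-6.37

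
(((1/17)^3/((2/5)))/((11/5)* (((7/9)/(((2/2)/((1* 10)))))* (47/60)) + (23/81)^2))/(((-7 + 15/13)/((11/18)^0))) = -2132325/330338977316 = -0.00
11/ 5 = 2.20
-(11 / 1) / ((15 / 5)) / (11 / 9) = -3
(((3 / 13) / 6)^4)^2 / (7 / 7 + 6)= 1 / 1461789452032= 0.00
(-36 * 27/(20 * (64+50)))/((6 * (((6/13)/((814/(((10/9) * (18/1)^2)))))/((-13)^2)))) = -894179/15200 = -58.83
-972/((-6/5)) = 810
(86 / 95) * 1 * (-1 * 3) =-258 / 95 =-2.72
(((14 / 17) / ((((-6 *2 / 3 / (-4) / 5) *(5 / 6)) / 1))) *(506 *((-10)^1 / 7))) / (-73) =60720 / 1241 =48.93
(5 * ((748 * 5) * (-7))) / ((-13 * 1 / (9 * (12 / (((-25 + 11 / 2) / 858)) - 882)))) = -1661121000 / 13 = -127778538.46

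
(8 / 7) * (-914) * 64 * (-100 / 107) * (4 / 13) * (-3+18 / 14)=-2246246400 / 68159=-32955.98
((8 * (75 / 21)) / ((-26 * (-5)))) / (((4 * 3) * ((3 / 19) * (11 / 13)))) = 95 / 693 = 0.14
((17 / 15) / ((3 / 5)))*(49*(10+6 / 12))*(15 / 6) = 29155 / 12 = 2429.58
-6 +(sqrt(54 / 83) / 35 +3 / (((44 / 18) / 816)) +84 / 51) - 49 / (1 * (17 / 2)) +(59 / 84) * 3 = 3 * sqrt(498) / 2905 +5201673 / 5236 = 993.47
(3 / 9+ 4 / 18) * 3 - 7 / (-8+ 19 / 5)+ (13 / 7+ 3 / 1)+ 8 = 340 / 21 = 16.19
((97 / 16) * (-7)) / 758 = -679 / 12128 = -0.06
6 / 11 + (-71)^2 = 55457 / 11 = 5041.55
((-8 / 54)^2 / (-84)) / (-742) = 2 / 5679639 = 0.00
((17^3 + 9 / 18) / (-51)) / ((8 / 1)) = -9827 / 816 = -12.04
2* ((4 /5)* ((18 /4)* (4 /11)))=144 /55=2.62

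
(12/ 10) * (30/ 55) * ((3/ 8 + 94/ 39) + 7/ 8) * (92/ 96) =13133/ 5720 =2.30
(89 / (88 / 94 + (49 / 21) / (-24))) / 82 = 150588 / 116399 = 1.29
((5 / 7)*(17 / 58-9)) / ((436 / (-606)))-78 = -6138549 / 88508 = -69.36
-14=-14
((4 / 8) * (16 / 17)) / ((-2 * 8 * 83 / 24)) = -12 / 1411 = -0.01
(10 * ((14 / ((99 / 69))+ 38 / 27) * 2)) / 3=66320 / 891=74.43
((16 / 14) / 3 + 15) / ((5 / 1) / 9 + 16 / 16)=969 / 98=9.89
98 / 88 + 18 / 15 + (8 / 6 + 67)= 46627 / 660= 70.65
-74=-74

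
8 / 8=1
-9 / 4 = -2.25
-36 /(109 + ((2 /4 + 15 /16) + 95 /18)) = -0.31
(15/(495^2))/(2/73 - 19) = -73/22623975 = -0.00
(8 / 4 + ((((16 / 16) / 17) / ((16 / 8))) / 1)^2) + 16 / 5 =30061 / 5780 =5.20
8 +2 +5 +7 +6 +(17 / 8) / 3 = 689 / 24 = 28.71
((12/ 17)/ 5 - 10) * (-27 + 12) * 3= 7542/ 17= 443.65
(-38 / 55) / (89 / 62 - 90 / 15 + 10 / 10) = 2356 / 12155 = 0.19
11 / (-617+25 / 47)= -47 / 2634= -0.02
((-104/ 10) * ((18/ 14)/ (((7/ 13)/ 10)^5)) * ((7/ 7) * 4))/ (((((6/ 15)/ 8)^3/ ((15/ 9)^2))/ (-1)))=2625740771277.27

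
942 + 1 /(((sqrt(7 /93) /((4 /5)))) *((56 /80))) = 8 *sqrt(651) /49 + 942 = 946.17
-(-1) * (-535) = -535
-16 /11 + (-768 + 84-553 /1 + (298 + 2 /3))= -31013 /33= -939.79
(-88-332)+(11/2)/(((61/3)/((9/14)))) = -717063/1708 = -419.83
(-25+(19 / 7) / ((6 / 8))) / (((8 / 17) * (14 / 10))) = -38165 / 1176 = -32.45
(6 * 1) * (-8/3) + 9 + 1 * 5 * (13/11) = -12/11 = -1.09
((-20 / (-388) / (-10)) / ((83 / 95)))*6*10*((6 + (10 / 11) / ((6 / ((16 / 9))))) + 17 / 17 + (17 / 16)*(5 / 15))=-17207825 / 6376392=-2.70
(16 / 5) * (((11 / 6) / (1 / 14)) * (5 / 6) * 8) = 4928 / 9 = 547.56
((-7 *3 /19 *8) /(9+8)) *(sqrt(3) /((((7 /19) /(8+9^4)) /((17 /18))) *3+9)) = -367864 *sqrt(3) /6365487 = -0.10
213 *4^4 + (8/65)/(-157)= 556458232/10205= 54528.00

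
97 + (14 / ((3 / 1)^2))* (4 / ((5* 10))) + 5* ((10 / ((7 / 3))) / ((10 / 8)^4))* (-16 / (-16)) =33359 / 315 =105.90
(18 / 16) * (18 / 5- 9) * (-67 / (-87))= -5427 / 1160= -4.68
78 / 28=2.79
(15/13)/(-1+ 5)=15/52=0.29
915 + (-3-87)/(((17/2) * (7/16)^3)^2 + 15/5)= 209284547235/235327153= 889.33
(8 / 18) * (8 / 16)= 2 / 9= 0.22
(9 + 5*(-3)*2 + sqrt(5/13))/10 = -21/10 + sqrt(65)/130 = -2.04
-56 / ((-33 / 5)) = 280 / 33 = 8.48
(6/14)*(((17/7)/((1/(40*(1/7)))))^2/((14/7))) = 41.27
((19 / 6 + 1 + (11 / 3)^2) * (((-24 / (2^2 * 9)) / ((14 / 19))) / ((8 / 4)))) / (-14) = 6023 / 10584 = 0.57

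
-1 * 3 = -3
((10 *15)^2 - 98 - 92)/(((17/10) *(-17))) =-223100/289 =-771.97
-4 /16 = -0.25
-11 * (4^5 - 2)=-11242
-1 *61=-61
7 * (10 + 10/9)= 700/9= 77.78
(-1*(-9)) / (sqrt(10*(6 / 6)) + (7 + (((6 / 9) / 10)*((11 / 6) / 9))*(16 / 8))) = 0.88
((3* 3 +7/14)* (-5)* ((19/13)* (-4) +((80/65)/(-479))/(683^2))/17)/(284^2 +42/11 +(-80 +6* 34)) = 4436564630685/21940992039008861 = 0.00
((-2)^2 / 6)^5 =32 / 243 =0.13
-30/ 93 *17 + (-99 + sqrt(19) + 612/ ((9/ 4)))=sqrt(19) + 5193/ 31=171.88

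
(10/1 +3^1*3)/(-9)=-19/9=-2.11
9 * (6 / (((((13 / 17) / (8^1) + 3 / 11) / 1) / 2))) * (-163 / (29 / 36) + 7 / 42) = -947300112 / 15979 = -59284.07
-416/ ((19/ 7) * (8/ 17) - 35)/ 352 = 1547/ 44143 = 0.04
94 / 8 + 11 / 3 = 185 / 12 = 15.42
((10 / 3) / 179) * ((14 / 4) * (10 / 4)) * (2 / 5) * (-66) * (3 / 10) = -231 / 179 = -1.29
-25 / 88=-0.28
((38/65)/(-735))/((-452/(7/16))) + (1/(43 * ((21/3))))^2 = 3771517/319422885600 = 0.00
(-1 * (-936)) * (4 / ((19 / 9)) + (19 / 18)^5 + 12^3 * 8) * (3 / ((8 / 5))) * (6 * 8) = 32267393790905 / 27702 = 1164803761.13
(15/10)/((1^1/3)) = 9/2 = 4.50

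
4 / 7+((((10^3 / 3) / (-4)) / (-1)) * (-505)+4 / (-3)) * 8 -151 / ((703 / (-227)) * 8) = -39762152471 / 118104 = -336670.67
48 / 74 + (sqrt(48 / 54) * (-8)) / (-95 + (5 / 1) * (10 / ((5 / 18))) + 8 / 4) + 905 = 33509 / 37 - 16 * sqrt(2) / 261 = 905.56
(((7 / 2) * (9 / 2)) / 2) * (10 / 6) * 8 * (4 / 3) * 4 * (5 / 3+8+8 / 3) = 20720 / 3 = 6906.67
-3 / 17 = -0.18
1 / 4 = 0.25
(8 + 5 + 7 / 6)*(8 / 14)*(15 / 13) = 850 / 91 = 9.34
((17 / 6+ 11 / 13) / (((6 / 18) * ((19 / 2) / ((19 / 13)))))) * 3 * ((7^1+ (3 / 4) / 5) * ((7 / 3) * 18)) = 198891 / 130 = 1529.93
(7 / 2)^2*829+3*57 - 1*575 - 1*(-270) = 40085 / 4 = 10021.25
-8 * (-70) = 560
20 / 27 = 0.74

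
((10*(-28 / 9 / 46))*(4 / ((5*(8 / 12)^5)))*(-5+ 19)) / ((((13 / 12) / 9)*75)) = -47628 / 7475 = -6.37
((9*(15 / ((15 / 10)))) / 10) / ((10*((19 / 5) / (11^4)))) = 131769 / 38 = 3467.61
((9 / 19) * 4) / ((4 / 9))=4.26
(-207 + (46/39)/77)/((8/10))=-3107875/12012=-258.73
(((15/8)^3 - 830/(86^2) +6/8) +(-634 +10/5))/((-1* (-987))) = -591462665/934381056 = -0.63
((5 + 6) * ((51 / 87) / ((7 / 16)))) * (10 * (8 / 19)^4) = 122552320 / 26455163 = 4.63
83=83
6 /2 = 3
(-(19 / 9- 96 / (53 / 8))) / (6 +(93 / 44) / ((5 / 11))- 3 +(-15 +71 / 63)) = -826700 / 415573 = -1.99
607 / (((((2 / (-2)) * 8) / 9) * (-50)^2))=-5463 / 20000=-0.27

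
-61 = -61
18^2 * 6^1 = 1944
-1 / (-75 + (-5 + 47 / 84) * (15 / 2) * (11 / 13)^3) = 123032 / 11709715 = 0.01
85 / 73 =1.16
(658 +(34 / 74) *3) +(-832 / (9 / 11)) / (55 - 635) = 31922741 / 48285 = 661.13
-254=-254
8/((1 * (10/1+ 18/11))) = 11/16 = 0.69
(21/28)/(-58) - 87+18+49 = -4643/232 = -20.01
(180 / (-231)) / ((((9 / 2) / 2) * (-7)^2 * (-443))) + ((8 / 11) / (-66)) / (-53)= 654436 / 2923346811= 0.00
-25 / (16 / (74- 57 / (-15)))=-1945 / 16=-121.56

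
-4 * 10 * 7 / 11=-25.45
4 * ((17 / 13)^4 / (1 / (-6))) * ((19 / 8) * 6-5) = -18541662 / 28561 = -649.20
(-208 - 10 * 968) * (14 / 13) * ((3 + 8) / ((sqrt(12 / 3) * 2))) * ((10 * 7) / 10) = -2664816 / 13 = -204985.85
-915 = -915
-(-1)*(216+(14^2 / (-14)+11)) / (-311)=-213 / 311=-0.68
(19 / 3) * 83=1577 / 3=525.67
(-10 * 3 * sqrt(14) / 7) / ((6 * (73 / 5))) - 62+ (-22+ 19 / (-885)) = -74359 / 885 - 25 * sqrt(14) / 511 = -84.20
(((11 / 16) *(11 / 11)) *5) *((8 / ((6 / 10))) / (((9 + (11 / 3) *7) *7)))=275 / 1456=0.19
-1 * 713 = -713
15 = 15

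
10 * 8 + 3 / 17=1363 / 17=80.18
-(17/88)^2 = -289/7744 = -0.04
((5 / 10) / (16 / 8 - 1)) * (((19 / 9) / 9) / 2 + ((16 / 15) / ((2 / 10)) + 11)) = 2665 / 324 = 8.23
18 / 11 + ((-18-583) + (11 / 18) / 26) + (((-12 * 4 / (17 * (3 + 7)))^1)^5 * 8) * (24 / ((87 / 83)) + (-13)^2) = -602.10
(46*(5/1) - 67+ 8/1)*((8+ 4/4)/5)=1539/5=307.80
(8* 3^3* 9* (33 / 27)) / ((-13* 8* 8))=-297 / 104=-2.86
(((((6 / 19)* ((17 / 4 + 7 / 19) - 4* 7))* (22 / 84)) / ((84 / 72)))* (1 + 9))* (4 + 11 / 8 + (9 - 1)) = -221.70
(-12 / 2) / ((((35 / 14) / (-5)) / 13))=156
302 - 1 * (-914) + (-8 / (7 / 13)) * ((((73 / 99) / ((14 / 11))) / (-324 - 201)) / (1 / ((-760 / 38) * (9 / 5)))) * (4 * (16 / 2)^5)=-1958915648 / 25725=-76148.32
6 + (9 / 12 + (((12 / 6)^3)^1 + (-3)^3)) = -49 / 4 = -12.25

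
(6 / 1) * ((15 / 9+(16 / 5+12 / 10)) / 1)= 182 / 5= 36.40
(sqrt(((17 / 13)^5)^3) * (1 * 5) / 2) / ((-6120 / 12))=-24137569 * sqrt(221) / 9788768652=-0.04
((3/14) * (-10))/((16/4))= -15/28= -0.54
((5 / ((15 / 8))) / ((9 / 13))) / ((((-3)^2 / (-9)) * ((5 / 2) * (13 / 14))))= -1.66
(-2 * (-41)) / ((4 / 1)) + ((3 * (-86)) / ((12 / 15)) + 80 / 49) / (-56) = 143949 / 5488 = 26.23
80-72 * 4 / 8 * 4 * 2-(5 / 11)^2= -25193 / 121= -208.21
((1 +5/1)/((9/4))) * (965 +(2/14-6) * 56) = 5096/3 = 1698.67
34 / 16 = 17 / 8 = 2.12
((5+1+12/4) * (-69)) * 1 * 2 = -1242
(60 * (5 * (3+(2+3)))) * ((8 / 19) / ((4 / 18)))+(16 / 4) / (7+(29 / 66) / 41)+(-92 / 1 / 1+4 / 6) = 4456.61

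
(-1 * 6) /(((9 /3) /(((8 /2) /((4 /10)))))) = -20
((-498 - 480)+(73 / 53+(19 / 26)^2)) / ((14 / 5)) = -174856515 / 501592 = -348.60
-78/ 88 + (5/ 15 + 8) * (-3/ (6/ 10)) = -5617/ 132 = -42.55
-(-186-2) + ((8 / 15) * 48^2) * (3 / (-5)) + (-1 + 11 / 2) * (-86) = -936.28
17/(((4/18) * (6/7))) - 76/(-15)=5659/60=94.32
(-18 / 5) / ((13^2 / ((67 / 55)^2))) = -80802 / 2556125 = -0.03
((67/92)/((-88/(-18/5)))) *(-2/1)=-603/10120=-0.06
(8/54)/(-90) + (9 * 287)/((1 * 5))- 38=581497/1215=478.60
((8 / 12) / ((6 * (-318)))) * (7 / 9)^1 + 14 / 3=120197 / 25758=4.67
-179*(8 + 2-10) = 0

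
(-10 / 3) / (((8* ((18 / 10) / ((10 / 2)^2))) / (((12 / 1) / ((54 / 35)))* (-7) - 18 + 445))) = -2095625 / 972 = -2155.99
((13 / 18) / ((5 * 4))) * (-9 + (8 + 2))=13 / 360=0.04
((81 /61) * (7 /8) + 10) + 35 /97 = 545439 /47336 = 11.52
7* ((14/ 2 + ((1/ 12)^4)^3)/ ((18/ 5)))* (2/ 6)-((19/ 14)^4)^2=-19348776834761606775709/ 2775575418131158401024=-6.97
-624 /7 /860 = -156 /1505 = -0.10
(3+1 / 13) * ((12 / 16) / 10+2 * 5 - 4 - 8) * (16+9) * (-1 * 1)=1925 / 13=148.08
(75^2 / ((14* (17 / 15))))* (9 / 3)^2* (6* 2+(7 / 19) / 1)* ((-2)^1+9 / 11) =-2319890625 / 49742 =-46638.47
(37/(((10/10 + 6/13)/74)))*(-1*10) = -18733.68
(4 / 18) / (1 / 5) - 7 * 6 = -368 / 9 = -40.89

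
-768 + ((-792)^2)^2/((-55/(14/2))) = -250383720192/5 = -50076744038.40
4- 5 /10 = 7 /2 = 3.50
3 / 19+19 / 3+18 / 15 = 2192 / 285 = 7.69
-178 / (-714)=89 / 357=0.25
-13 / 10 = -1.30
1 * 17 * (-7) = -119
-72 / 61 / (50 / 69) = -2484 / 1525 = -1.63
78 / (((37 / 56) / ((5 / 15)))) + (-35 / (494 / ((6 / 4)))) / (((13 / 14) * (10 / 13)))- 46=-248487 / 36556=-6.80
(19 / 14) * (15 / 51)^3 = 2375 / 68782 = 0.03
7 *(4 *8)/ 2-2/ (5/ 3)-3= 539/ 5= 107.80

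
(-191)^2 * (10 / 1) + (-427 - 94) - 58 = 364231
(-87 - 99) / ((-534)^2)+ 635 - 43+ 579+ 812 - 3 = 94101449 / 47526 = 1980.00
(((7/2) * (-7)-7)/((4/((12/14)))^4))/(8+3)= -729/120736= -0.01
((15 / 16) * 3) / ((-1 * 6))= -15 / 32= -0.47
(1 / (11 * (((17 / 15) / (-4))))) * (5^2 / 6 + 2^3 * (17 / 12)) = -930 / 187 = -4.97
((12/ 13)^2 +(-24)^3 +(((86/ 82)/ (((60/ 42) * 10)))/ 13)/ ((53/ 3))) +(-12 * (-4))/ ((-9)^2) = -13705614819047/ 991539900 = -13822.56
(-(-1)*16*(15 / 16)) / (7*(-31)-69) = -15 / 286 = -0.05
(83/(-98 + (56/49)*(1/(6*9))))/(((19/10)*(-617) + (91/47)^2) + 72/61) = 224873145/309885065489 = 0.00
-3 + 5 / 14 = -37 / 14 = -2.64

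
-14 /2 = -7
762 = 762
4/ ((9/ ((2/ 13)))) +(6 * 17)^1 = 11942/ 117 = 102.07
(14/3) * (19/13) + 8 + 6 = 812/39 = 20.82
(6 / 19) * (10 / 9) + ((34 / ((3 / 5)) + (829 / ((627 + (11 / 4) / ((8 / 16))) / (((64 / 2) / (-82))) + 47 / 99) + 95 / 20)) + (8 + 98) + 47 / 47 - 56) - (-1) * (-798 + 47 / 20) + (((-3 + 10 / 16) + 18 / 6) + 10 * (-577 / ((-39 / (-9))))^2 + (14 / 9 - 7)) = 1047957157299464821 / 5933694110760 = 176611.25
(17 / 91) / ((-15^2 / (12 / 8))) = -17 / 13650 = -0.00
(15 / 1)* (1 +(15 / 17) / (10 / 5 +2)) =18.31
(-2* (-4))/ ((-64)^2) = 1/ 512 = 0.00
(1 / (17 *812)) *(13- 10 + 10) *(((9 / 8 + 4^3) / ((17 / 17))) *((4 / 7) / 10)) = 6773 / 1932560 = 0.00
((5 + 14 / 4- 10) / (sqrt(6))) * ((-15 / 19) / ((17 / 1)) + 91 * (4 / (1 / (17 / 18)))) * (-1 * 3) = 999227 * sqrt(6) / 3876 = 631.47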